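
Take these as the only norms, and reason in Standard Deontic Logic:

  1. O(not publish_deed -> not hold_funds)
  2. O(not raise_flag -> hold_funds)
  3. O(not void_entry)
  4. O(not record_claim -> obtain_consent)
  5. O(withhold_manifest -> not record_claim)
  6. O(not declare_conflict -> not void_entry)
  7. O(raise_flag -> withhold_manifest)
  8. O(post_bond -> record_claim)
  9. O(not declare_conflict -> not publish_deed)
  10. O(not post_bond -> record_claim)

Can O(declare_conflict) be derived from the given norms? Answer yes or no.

Yes

Premises 8 and 10 are O(post_bond -> record_claim) and O(not post_bond -> record_claim); every ideal world satisfies post_bond or not post_bond, so in either case record_claim holds — hence O(record_claim).
The contrapositive of premise 5 (O(withhold_manifest -> not record_claim)) is O(record_claim -> not withhold_manifest), and O(record_claim) is already established, so O(not withhold_manifest).
The contrapositive of premise 7 (O(raise_flag -> withhold_manifest)) is O(not withhold_manifest -> not raise_flag), and O(not withhold_manifest) is already established, so O(not raise_flag).
Applying K to premise 2 (O(not raise_flag -> hold_funds)) and O(not raise_flag) yields O(hold_funds).
The contrapositive of premise 1 (O(not publish_deed -> not hold_funds)) is O(hold_funds -> publish_deed), and O(hold_funds) is already established, so O(publish_deed).
The contrapositive of premise 9 (O(not declare_conflict -> not publish_deed)) is O(publish_deed -> declare_conflict), and O(publish_deed) is already established, so O(declare_conflict).
Premises 3, 4, 6 do not contribute to this derivation.
So O(declare_conflict) follows.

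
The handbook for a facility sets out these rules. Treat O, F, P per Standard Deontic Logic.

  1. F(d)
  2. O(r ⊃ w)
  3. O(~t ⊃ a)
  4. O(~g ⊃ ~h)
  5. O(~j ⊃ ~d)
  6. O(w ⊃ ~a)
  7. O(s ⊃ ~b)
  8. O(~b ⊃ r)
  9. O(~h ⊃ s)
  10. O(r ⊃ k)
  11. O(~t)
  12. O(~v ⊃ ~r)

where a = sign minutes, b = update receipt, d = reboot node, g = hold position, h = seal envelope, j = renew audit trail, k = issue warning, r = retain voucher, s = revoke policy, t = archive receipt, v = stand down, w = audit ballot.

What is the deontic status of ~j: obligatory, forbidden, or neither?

Premise 5 is O(~j ⊃ ~d); even if O(~d) held, inferring O(~j) would be affirming the consequent — invalid.
No premise or chain of K-axiom applications forces O(~j), and none forces O(j). So ~j is neither obligatory nor forbidden under these norms.

Neither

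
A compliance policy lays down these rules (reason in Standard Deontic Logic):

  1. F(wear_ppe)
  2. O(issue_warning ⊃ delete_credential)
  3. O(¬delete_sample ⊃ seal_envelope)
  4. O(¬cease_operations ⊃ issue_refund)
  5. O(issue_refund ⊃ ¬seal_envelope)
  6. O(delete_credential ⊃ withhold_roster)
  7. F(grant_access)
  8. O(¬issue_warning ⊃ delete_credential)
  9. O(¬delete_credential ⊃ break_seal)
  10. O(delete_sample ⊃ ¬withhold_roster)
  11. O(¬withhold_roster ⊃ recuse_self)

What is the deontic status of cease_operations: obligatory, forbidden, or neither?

Premises 8 and 2 are O(¬issue_warning ⊃ delete_credential) and O(issue_warning ⊃ delete_credential); every ideal world satisfies ¬issue_warning or issue_warning, so in either case delete_credential holds — hence O(delete_credential).
Applying K to premise 6 (O(delete_credential ⊃ withhold_roster)) and O(delete_credential) yields O(withhold_roster).
Premise 10 is O(delete_sample ⊃ ¬withhold_roster); contrapositively O(withhold_roster ⊃ ¬delete_sample). Since O(withhold_roster) holds, K gives O(¬delete_sample).
Applying K to premise 3 (O(¬delete_sample ⊃ seal_envelope)) and O(¬delete_sample) yields O(seal_envelope).
Premise 5, O(issue_refund ⊃ ¬seal_envelope), contraposes to O(seal_envelope ⊃ ¬issue_refund); with O(seal_envelope) we get O(¬issue_refund).
Premise 4 is O(¬cease_operations ⊃ issue_refund); contrapositively O(¬issue_refund ⊃ cease_operations). Since O(¬issue_refund) holds, K gives O(cease_operations).
Premises 1, 7, 9, 11 do not contribute to this derivation.
Hence cease_operations is obligatory.

Obligatory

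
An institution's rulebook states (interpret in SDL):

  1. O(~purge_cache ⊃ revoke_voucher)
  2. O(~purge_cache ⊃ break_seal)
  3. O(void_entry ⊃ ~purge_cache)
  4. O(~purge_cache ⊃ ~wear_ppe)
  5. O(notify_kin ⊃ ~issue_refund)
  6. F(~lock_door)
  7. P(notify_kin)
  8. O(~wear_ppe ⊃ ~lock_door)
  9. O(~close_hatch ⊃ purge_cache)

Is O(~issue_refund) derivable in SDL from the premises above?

Premise 5 is O(notify_kin ⊃ ~issue_refund), but O(notify_kin) is not derivable from the premises (the permission P(notify_kin) asserts only ~O(~notify_kin), not O(notify_kin)), so it does not yield O(~issue_refund).
No other premise forces O(~issue_refund). An ideal world satisfying every premise can still have ~issue_refund false, so O(~issue_refund) is not derivable.

No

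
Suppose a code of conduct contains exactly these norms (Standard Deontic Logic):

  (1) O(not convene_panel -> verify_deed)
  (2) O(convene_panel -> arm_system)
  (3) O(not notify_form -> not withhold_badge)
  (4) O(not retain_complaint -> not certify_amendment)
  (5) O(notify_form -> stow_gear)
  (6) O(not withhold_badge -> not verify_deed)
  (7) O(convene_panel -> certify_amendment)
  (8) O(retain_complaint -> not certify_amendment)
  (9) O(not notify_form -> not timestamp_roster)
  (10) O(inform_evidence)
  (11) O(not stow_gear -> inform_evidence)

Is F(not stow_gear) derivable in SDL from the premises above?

Premises 8 and 4 are O(retain_complaint -> not certify_amendment) and O(not retain_complaint -> not certify_amendment); every ideal world satisfies retain_complaint or not retain_complaint, so in either case not certify_amendment holds — hence O(not certify_amendment).
Premise 7, O(convene_panel -> certify_amendment), contraposes to O(not certify_amendment -> not convene_panel); with O(not certify_amendment) we get O(not convene_panel).
Premise 1 is O(not convene_panel -> verify_deed); since O(not convene_panel), deontic closure gives O(verify_deed).
Premise 6 is O(not withhold_badge -> not verify_deed); contrapositively O(verify_deed -> withhold_badge). Since O(verify_deed) holds, K gives O(withhold_badge).
The contrapositive of premise 3 (O(not notify_form -> not withhold_badge)) is O(withhold_badge -> notify_form), and O(withhold_badge) is already established, so O(notify_form).
Premise 5 is O(notify_form -> stow_gear); since O(notify_form), deontic closure gives O(stow_gear).
Premises 2, 9, 10, 11 do not contribute to this derivation.
So O(stow_gear) holds, i.e. F(not stow_gear). The claim follows.

Yes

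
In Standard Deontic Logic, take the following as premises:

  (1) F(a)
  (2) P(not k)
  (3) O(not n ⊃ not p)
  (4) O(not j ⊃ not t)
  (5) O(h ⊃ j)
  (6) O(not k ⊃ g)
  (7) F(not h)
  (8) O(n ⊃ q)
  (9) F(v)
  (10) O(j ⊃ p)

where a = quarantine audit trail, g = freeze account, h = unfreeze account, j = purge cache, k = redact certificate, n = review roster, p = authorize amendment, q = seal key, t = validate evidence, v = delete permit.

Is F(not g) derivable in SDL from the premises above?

Premise 6 is O(not k ⊃ g), but O(not k) is not derivable from the premises (the permission P(not k) asserts only not O(k), not O(not k)), so it does not yield O(g).
No other premise forces O(g). An ideal world satisfying every premise can still have not g true, so F(not g) is not derivable.

No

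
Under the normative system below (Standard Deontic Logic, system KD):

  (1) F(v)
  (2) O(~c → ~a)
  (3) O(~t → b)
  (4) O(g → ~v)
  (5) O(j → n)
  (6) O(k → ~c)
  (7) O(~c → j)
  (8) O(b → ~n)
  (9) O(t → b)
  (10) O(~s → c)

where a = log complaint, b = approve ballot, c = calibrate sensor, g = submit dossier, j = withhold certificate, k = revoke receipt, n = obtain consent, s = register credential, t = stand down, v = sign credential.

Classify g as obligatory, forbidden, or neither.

Premise 4 is O(g → ~v); even if O(~v) held, inferring O(g) would be affirming the consequent — invalid.
No premise or chain of K-axiom applications forces O(g), and none forces O(~g). So g is neither obligatory nor forbidden under these norms.

Neither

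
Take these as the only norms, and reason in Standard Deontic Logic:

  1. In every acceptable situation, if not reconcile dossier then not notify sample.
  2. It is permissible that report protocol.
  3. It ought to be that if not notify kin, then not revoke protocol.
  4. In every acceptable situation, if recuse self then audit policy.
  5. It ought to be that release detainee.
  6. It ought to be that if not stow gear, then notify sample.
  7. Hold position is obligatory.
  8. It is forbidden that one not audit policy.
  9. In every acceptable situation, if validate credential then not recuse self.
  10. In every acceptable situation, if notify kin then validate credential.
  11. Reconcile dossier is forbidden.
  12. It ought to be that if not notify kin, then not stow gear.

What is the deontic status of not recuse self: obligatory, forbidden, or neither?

Obligatory

F(reconcile_dossier) at premise 11 means O(¬reconcile_dossier).
From O(¬reconcile_dossier) and premise 1, O(¬reconcile_dossier → ¬notify_sample), we obtain O(¬notify_sample).
The contrapositive of premise 6 (O(¬stow_gear → notify_sample)) is O(¬notify_sample → stow_gear), and O(¬notify_sample) is already established, so O(stow_gear).
The contrapositive of premise 12 (O(¬notify_kin → ¬stow_gear)) is O(stow_gear → notify_kin), and O(stow_gear) is already established, so O(notify_kin).
Premise 10 is O(notify_kin → validate_credential); since O(notify_kin), deontic closure gives O(validate_credential).
Premise 9 is O(validate_credential → ¬recuse_self); since O(validate_credential), deontic closure gives O(¬recuse_self).
Premises 2, 3, 4, 5, 7, 8 do not contribute to this derivation.
Hence ¬recuse_self is obligatory.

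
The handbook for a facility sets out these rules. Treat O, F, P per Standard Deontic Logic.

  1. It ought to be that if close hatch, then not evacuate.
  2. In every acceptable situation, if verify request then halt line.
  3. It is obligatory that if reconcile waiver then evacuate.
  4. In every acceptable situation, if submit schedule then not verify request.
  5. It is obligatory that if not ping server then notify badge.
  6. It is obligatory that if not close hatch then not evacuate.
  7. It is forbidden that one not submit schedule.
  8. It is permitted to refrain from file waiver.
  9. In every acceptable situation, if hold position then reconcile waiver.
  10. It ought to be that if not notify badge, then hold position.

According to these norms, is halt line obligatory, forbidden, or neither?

Neither

Premise 2 is O(verify_request → halt_line), but O(verify_request) is not derivable from the premises, so it does not yield O(halt_line).
No premise or chain of K-axiom applications forces O(halt_line), and none forces O(¬halt_line). So halt_line is neither obligatory nor forbidden under these norms.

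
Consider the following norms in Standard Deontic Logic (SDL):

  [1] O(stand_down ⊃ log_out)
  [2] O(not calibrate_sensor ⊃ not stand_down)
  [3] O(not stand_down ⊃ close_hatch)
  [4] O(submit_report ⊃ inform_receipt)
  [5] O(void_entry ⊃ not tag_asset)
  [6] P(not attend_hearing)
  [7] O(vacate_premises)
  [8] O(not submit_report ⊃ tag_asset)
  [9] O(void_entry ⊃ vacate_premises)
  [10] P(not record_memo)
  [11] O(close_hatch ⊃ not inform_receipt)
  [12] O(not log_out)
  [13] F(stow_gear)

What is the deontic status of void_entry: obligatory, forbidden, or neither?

Forbidden

Premise 12 gives O(not log_out).
The contrapositive of premise 1 (O(stand_down ⊃ log_out)) is O(not log_out ⊃ not stand_down), and O(not log_out) is already established, so O(not stand_down).
From O(not stand_down) and premise 3, O(not stand_down ⊃ close_hatch), we obtain O(close_hatch).
From O(close_hatch) and premise 11, O(close_hatch ⊃ not inform_receipt), we obtain O(not inform_receipt).
Premise 4, O(submit_report ⊃ inform_receipt), contraposes to O(not inform_receipt ⊃ not submit_report); with O(not inform_receipt) we get O(not submit_report).
Premise 8 is O(not submit_report ⊃ tag_asset); since O(not submit_report), deontic closure gives O(tag_asset).
Premise 5, O(void_entry ⊃ not tag_asset), contraposes to O(tag_asset ⊃ not void_entry); with O(tag_asset) we get O(not void_entry).
Premises 2, 6, 7, 9, 10, 13 do not contribute to this derivation.
Thus O(not void_entry), which is F(void_entry): void_entry is forbidden.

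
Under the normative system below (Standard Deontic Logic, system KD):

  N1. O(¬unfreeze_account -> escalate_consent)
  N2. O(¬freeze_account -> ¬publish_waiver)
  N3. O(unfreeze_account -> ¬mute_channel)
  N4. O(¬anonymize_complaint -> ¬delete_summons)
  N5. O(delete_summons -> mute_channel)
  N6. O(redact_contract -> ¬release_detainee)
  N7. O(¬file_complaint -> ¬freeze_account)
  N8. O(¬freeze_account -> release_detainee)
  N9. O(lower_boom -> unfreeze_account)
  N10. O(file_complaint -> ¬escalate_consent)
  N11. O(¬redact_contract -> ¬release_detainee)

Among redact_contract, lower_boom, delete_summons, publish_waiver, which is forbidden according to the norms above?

delete_summons

By case analysis on ¬redact_contract: premise 11 gives O(¬redact_contract -> ¬release_detainee) and premise 6 gives O(redact_contract -> ¬release_detainee), so O(¬release_detainee) either way.
Premise 8 is O(¬freeze_account -> release_detainee); contrapositively O(¬release_detainee -> freeze_account). Since O(¬release_detainee) holds, K gives O(freeze_account).
Premise 7, O(¬file_complaint -> ¬freeze_account), contraposes to O(freeze_account -> file_complaint); with O(freeze_account) we get O(file_complaint).
Premise 10 is O(file_complaint -> ¬escalate_consent); since O(file_complaint), deontic closure gives O(¬escalate_consent).
The contrapositive of premise 1 (O(¬unfreeze_account -> escalate_consent)) is O(¬escalate_consent -> unfreeze_account), and O(¬escalate_consent) is already established, so O(unfreeze_account).
Premise 3 is O(unfreeze_account -> ¬mute_channel); since O(unfreeze_account), deontic closure gives O(¬mute_channel).
The contrapositive of premise 5 (O(delete_summons -> mute_channel)) is O(¬mute_channel -> ¬delete_summons), and O(¬mute_channel) is already established, so O(¬delete_summons).
So O(¬delete_summons) holds, i.e. delete_summons is forbidden. None of the other listed options is forbidden under the premises.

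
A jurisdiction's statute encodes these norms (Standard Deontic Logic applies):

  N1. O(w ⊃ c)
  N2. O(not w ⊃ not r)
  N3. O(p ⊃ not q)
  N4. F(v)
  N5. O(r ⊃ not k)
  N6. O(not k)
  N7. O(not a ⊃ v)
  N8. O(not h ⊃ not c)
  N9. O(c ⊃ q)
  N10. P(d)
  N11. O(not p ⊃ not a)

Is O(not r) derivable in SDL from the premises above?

Premise 4 is F(v), i.e. O(not v).
Premise 7 is O(not a ⊃ v); contrapositively O(not v ⊃ a). Since O(not v) holds, K gives O(a).
Premise 11 is O(not p ⊃ not a); contrapositively O(a ⊃ p). Since O(a) holds, K gives O(p).
Premise 3 is O(p ⊃ not q); since O(p), deontic closure gives O(not q).
The contrapositive of premise 9 (O(c ⊃ q)) is O(not q ⊃ not c), and O(not q) is already established, so O(not c).
Premise 1, O(w ⊃ c), contraposes to O(not c ⊃ not w); with O(not c) we get O(not w).
Applying K to premise 2 (O(not w ⊃ not r)) and O(not w) yields O(not r).
Premises 5, 6, 8, 10 do not contribute to this derivation.
So O(not r) follows.

Yes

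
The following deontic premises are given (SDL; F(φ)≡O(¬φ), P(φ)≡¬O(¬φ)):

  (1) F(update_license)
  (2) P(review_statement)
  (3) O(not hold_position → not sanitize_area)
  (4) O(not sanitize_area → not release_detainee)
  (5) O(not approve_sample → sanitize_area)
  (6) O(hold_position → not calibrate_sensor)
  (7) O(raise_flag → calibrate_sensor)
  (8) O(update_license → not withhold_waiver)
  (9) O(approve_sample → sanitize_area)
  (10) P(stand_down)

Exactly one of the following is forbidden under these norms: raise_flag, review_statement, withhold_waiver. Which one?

raise_flag

Premises 9 and 5 cover both cases: O(approve_sample → sanitize_area) and O(not approve_sample → sanitize_area). Since approve_sample ∨ not approve_sample is a tautology, O(sanitize_area) follows.
Premise 3, O(not hold_position → not sanitize_area), contraposes to O(sanitize_area → hold_position); with O(sanitize_area) we get O(hold_position).
Applying K to premise 6 (O(hold_position → not calibrate_sensor)) and O(hold_position) yields O(not calibrate_sensor).
The contrapositive of premise 7 (O(raise_flag → calibrate_sensor)) is O(not calibrate_sensor → not raise_flag), and O(not calibrate_sensor) is already established, so O(not raise_flag).
So O(not raise_flag) holds, i.e. raise_flag is forbidden. None of the other listed options is forbidden under the premises.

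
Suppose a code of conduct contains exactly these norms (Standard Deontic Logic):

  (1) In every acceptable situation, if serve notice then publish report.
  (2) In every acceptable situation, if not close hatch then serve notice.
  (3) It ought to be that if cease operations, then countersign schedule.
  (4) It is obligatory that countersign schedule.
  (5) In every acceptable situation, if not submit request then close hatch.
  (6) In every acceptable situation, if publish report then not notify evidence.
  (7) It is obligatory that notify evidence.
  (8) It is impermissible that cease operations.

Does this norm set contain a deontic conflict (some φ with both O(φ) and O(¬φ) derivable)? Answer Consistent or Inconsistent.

Consistent

Premise 3 is O(cease_operations → countersign_schedule); even if O(countersign_schedule) held, inferring O(cease_operations) would be affirming the consequent — invalid.
So O(cease_operations) is not derivable, and the apparent clash with O(¬cease_operations) does not arise.
A world satisfying every obligation exists (e.g. cease_operations=false, close_hatch=true, countersign_schedule=true, notify_evidence=true, publish_report=false, serve_notice=false, submit_request=false); no atom is both obligatory and forbidden, so the set is consistent.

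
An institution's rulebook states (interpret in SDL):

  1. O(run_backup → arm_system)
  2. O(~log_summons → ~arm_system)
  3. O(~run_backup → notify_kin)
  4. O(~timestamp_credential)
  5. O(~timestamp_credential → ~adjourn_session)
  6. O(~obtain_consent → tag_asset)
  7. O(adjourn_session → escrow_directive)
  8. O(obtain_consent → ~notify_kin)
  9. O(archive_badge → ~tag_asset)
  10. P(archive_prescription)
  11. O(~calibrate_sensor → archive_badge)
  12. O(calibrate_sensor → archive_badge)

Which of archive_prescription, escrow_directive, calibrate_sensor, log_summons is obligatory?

log_summons

By case analysis on ~calibrate_sensor: premise 11 gives O(~calibrate_sensor → archive_badge) and premise 12 gives O(calibrate_sensor → archive_badge), so O(archive_badge) either way.
Applying K to premise 9 (O(archive_badge → ~tag_asset)) and O(archive_badge) yields O(~tag_asset).
Premise 6 is O(~obtain_consent → tag_asset); contrapositively O(~tag_asset → obtain_consent). Since O(~tag_asset) holds, K gives O(obtain_consent).
Applying K to premise 8 (O(obtain_consent → ~notify_kin)) and O(obtain_consent) yields O(~notify_kin).
The contrapositive of premise 3 (O(~run_backup → notify_kin)) is O(~notify_kin → run_backup), and O(~notify_kin) is already established, so O(run_backup).
From O(run_backup) and premise 1, O(run_backup → arm_system), we obtain O(arm_system).
The contrapositive of premise 2 (O(~log_summons → ~arm_system)) is O(arm_system → log_summons), and O(arm_system) is already established, so O(log_summons).
So O(log_summons) holds — log_summons is obligatory. None of the other listed options is made obligatory by any chain of premises.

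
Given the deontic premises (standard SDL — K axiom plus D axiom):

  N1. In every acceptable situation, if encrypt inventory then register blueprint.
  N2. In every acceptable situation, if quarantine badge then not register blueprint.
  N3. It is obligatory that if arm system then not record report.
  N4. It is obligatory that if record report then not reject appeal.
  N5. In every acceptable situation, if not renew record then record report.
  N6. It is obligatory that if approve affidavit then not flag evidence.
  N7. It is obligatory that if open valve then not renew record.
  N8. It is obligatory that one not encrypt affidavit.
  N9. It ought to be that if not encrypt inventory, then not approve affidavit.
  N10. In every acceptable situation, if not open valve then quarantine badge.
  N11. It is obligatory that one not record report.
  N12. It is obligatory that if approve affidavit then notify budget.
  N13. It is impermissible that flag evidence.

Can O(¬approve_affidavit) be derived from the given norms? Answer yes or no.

Yes

From premise 11 we have O(¬record_report).
The contrapositive of premise 5 (O(¬renew_record → record_report)) is O(¬record_report → renew_record), and O(¬record_report) is already established, so O(renew_record).
Premise 7 is O(open_valve → ¬renew_record); contrapositively O(renew_record → ¬open_valve). Since O(renew_record) holds, K gives O(¬open_valve).
Premise 10 is O(¬open_valve → quarantine_badge); since O(¬open_valve), deontic closure gives O(quarantine_badge).
Premise 2 is O(quarantine_badge → ¬register_blueprint); since O(quarantine_badge), deontic closure gives O(¬register_blueprint).
Premise 1, O(encrypt_inventory → register_blueprint), contraposes to O(¬register_blueprint → ¬encrypt_inventory); with O(¬register_blueprint) we get O(¬encrypt_inventory).
From O(¬encrypt_inventory) and premise 9, O(¬encrypt_inventory → ¬approve_affidavit), we obtain O(¬approve_affidavit).
Premises 3, 4, 6, 8, 12, 13 do not contribute to this derivation.
So O(¬approve_affidavit) follows.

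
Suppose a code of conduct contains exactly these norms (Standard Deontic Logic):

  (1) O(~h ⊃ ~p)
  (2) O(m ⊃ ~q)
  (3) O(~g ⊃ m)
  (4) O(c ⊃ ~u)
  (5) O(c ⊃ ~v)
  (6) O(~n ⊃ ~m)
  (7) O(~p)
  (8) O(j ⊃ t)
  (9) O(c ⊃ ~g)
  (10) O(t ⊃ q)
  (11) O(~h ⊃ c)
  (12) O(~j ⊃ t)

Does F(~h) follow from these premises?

Yes

Premises 12 and 8 cover both cases: O(~j ⊃ t) and O(j ⊃ t). Since ~j ∨ j is a tautology, O(t) follows.
With premise 10, O(t ⊃ q), the K-axiom yields O(q).
Premise 2, O(m ⊃ ~q), contraposes to O(q ⊃ ~m); with O(q) we get O(~m).
The contrapositive of premise 3 (O(~g ⊃ m)) is O(~m ⊃ g), and O(~m) is already established, so O(g).
Premise 9, O(c ⊃ ~g), contraposes to O(g ⊃ ~c); with O(g) we get O(~c).
Premise 11, O(~h ⊃ c), contraposes to O(~c ⊃ h); with O(~c) we get O(h).
Premises 1, 4, 5, 6, 7 do not contribute to this derivation.
So O(h) holds, i.e. F(~h). The claim follows.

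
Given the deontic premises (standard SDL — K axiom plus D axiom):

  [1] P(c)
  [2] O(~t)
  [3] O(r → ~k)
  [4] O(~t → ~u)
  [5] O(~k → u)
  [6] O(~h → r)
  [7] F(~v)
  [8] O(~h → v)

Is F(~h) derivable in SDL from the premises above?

Yes

From premise 2 we have O(~t).
Premise 4 is O(~t → ~u); since O(~t), deontic closure gives O(~u).
The contrapositive of premise 5 (O(~k → u)) is O(~u → k), and O(~u) is already established, so O(k).
Premise 3 is O(r → ~k); contrapositively O(k → ~r). Since O(k) holds, K gives O(~r).
The contrapositive of premise 6 (O(~h → r)) is O(~r → h), and O(~r) is already established, so O(h).
Premises 1, 7, 8 do not contribute to this derivation.
So O(h) holds, i.e. F(~h). The claim follows.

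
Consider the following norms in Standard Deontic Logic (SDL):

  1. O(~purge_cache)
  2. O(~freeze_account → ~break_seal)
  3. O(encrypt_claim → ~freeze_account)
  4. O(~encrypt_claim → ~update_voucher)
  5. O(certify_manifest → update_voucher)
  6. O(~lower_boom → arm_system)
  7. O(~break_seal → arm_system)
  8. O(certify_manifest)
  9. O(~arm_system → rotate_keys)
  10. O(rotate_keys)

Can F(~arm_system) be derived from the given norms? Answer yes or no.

Premise 8 gives O(certify_manifest).
From O(certify_manifest) and premise 5, O(certify_manifest → update_voucher), we obtain O(update_voucher).
Premise 4 is O(~encrypt_claim → ~update_voucher); contrapositively O(update_voucher → encrypt_claim). Since O(update_voucher) holds, K gives O(encrypt_claim).
From O(encrypt_claim) and premise 3, O(encrypt_claim → ~freeze_account), we obtain O(~freeze_account).
From O(~freeze_account) and premise 2, O(~freeze_account → ~break_seal), we obtain O(~break_seal).
With premise 7, O(~break_seal → arm_system), the K-axiom yields O(arm_system).
Premises 1, 6, 9, 10 do not contribute to this derivation.
So O(arm_system) holds, i.e. F(~arm_system). The claim follows.

Yes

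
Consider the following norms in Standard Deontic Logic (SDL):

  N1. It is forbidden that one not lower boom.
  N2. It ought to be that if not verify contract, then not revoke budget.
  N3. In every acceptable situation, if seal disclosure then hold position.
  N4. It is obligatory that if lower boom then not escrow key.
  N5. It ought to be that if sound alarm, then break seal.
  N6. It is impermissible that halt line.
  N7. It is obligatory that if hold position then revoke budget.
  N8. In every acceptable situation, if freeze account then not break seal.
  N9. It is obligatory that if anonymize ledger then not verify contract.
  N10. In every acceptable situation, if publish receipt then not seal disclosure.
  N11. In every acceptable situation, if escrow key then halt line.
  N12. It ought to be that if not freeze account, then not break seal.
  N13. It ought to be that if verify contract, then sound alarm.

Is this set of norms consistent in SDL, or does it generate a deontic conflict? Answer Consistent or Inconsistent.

Premise 11 is O(escrow_key → halt_line), but O(escrow_key) is not derivable from the premises, so it does not yield O(halt_line).
So O(halt_line) is not derivable, and the apparent clash with O(¬halt_line) does not arise.
A world satisfying every obligation exists (e.g. anonymize_ledger=false, break_seal=false, escrow_key=false, freeze_account=false, halt_line=false, hold_position=false, lower_boom=true, publish_receipt=false, revoke_budget=false, seal_disclosure=false, sound_alarm=false, verify_contract=false); no atom is both obligatory and forbidden, so the set is consistent.

Consistent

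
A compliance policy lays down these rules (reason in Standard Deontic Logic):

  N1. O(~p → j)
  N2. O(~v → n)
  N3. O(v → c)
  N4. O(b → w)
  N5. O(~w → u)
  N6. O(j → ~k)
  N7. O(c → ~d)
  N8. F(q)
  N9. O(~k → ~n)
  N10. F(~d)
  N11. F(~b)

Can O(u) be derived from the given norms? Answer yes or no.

Premise 5 is O(~w → u), but O(~w) is not derivable from the premises, so it does not yield O(u).
No other premise forces O(u). An ideal world satisfying every premise can still have u false, so O(u) is not derivable.

No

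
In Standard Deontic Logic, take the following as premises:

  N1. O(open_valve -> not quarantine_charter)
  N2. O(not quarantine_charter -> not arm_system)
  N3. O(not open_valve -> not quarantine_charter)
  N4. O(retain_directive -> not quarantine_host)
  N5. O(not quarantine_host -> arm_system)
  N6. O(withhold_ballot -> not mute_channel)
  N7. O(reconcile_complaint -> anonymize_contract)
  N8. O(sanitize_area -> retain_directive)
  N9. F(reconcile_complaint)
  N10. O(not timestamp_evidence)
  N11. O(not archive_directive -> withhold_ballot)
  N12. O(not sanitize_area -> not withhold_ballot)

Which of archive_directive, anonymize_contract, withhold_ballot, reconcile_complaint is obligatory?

archive_directive

Premises 3 and 1 are O(not open_valve -> not quarantine_charter) and O(open_valve -> not quarantine_charter); every ideal world satisfies not open_valve or open_valve, so in either case not quarantine_charter holds — hence O(not quarantine_charter).
Premise 2 is O(not quarantine_charter -> not arm_system); since O(not quarantine_charter), deontic closure gives O(not arm_system).
The contrapositive of premise 5 (O(not quarantine_host -> arm_system)) is O(not arm_system -> quarantine_host), and O(not arm_system) is already established, so O(quarantine_host).
The contrapositive of premise 4 (O(retain_directive -> not quarantine_host)) is O(quarantine_host -> not retain_directive), and O(quarantine_host) is already established, so O(not retain_directive).
Premise 8 is O(sanitize_area -> retain_directive); contrapositively O(not retain_directive -> not sanitize_area). Since O(not retain_directive) holds, K gives O(not sanitize_area).
From O(not sanitize_area) and premise 12, O(not sanitize_area -> not withhold_ballot), we obtain O(not withhold_ballot).
The contrapositive of premise 11 (O(not archive_directive -> withhold_ballot)) is O(not withhold_ballot -> archive_directive), and O(not withhold_ballot) is already established, so O(archive_directive).
So O(archive_directive) holds — archive_directive is obligatory. None of the other listed options is made obligatory by any chain of premises.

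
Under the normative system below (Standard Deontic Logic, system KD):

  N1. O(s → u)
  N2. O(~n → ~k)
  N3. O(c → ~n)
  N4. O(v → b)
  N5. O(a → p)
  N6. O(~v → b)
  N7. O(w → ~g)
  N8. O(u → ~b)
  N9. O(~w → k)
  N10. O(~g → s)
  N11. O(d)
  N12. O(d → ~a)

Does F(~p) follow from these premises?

No

Premise 5 is O(a → p), but O(a) is not derivable from the premises, so it does not yield O(p).
No other premise forces O(p). An ideal world satisfying every premise can still have ~p true, so F(~p) is not derivable.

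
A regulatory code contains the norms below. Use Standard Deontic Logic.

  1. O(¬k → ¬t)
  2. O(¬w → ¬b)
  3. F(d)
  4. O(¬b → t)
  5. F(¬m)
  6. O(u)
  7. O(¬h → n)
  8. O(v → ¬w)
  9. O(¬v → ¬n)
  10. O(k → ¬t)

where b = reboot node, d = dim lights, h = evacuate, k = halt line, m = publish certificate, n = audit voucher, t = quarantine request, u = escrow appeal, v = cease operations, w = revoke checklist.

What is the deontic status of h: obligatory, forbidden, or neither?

Premises 10 and 1 cover both cases: O(k → ¬t) and O(¬k → ¬t). Since k ∨ ¬k is a tautology, O(¬t) follows.
Premise 4, O(¬b → t), contraposes to O(¬t → b); with O(¬t) we get O(b).
Premise 2, O(¬w → ¬b), contraposes to O(b → w); with O(b) we get O(w).
The contrapositive of premise 8 (O(v → ¬w)) is O(w → ¬v), and O(w) is already established, so O(¬v).
From O(¬v) and premise 9, O(¬v → ¬n), we obtain O(¬n).
Premise 7, O(¬h → n), contraposes to O(¬n → h); with O(¬n) we get O(h).
Premises 3, 5, 6 do not contribute to this derivation.
Hence h is obligatory.

Obligatory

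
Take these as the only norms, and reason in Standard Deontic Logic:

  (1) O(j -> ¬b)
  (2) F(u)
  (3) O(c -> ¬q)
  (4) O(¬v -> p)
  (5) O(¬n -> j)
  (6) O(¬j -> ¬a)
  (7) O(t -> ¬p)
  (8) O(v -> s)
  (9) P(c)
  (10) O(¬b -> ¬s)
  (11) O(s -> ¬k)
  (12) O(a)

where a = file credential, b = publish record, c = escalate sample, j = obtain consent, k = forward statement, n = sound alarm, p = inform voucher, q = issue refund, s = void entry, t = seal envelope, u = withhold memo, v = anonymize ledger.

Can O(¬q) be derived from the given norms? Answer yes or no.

Premise 3 is O(c -> ¬q), but O(c) is not derivable from the premises (the permission P(c) asserts only ¬O(¬c), not O(c)), so it does not yield O(¬q).
No other premise forces O(¬q). An ideal world satisfying every premise can still have ¬q false, so O(¬q) is not derivable.

No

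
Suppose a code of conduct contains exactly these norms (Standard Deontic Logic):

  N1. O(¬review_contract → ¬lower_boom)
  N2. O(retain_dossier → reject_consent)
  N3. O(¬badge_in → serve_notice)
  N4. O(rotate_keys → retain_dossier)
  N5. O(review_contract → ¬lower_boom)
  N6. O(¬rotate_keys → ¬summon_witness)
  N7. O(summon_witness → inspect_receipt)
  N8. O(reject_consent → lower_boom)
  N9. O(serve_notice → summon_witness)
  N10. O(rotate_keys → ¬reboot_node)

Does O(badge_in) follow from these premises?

By case analysis on ¬review_contract: premise 1 gives O(¬review_contract → ¬lower_boom) and premise 5 gives O(review_contract → ¬lower_boom), so O(¬lower_boom) either way.
Premise 8 is O(reject_consent → lower_boom); contrapositively O(¬lower_boom → ¬reject_consent). Since O(¬lower_boom) holds, K gives O(¬reject_consent).
Premise 2, O(retain_dossier → reject_consent), contraposes to O(¬reject_consent → ¬retain_dossier); with O(¬reject_consent) we get O(¬retain_dossier).
Premise 4 is O(rotate_keys → retain_dossier); contrapositively O(¬retain_dossier → ¬rotate_keys). Since O(¬retain_dossier) holds, K gives O(¬rotate_keys).
From O(¬rotate_keys) and premise 6, O(¬rotate_keys → ¬summon_witness), we obtain O(¬summon_witness).
The contrapositive of premise 9 (O(serve_notice → summon_witness)) is O(¬summon_witness → ¬serve_notice), and O(¬summon_witness) is already established, so O(¬serve_notice).
Premise 3 is O(¬badge_in → serve_notice); contrapositively O(¬serve_notice → badge_in). Since O(¬serve_notice) holds, K gives O(badge_in).
Premises 7, 10 do not contribute to this derivation.
So O(badge_in) follows.

Yes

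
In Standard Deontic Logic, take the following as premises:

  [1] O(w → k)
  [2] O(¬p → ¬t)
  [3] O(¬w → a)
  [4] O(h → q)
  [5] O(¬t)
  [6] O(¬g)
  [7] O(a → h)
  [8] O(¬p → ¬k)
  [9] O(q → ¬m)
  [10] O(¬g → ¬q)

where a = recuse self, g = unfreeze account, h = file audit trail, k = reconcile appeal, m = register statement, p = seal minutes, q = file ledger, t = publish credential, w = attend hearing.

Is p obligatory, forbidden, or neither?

From premise 6 we have O(¬g).
Applying K to premise 10 (O(¬g → ¬q)) and O(¬g) yields O(¬q).
Premise 4 is O(h → q); contrapositively O(¬q → ¬h). Since O(¬q) holds, K gives O(¬h).
Premise 7 is O(a → h); contrapositively O(¬h → ¬a). Since O(¬h) holds, K gives O(¬a).
Premise 3 is O(¬w → a); contrapositively O(¬a → w). Since O(¬a) holds, K gives O(w).
Premise 1 is O(w → k); since O(w), deontic closure gives O(k).
Premise 8 is O(¬p → ¬k); contrapositively O(k → p). Since O(k) holds, K gives O(p).
Premises 2, 5, 9 do not contribute to this derivation.
Hence p is obligatory.

Obligatory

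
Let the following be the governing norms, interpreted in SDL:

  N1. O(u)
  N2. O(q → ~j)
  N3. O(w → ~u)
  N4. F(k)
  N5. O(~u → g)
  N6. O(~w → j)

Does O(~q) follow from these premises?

From premise 1 we have O(u).
The contrapositive of premise 3 (O(w → ~u)) is O(u → ~w), and O(u) is already established, so O(~w).
Applying K to premise 6 (O(~w → j)) and O(~w) yields O(j).
Premise 2 is O(q → ~j); contrapositively O(j → ~q). Since O(j) holds, K gives O(~q).
Premises 4, 5 do not contribute to this derivation.
So O(~q) follows.

Yes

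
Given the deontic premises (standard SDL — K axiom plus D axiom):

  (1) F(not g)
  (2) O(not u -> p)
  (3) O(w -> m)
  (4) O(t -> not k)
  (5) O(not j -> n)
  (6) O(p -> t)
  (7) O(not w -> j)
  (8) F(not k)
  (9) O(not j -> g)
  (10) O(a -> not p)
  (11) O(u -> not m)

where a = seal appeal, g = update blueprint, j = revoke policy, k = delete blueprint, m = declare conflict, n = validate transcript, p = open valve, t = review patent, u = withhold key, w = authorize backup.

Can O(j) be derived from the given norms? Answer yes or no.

Yes

F(not k) at premise 8 means O(k).
Premise 4, O(t -> not k), contraposes to O(k -> not t); with O(k) we get O(not t).
The contrapositive of premise 6 (O(p -> t)) is O(not t -> not p), and O(not t) is already established, so O(not p).
The contrapositive of premise 2 (O(not u -> p)) is O(not p -> u), and O(not p) is already established, so O(u).
Premise 11 is O(u -> not m); since O(u), deontic closure gives O(not m).
Premise 3, O(w -> m), contraposes to O(not m -> not w); with O(not m) we get O(not w).
From O(not w) and premise 7, O(not w -> j), we obtain O(j).
Premises 1, 5, 9, 10 do not contribute to this derivation.
So O(j) follows.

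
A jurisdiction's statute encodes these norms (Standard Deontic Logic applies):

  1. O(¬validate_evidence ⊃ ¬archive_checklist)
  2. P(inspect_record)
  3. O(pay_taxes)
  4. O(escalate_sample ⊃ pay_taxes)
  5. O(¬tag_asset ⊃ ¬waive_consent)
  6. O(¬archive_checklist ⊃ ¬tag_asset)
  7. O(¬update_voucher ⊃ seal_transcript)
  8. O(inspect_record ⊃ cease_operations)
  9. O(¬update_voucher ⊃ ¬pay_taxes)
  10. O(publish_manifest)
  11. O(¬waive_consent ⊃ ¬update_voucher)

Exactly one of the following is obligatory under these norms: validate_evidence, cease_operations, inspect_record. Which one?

validate_evidence

From premise 3 we have O(pay_taxes).
Premise 9, O(¬update_voucher ⊃ ¬pay_taxes), contraposes to O(pay_taxes ⊃ update_voucher); with O(pay_taxes) we get O(update_voucher).
Premise 11 is O(¬waive_consent ⊃ ¬update_voucher); contrapositively O(update_voucher ⊃ waive_consent). Since O(update_voucher) holds, K gives O(waive_consent).
Premise 5 is O(¬tag_asset ⊃ ¬waive_consent); contrapositively O(waive_consent ⊃ tag_asset). Since O(waive_consent) holds, K gives O(tag_asset).
Premise 6 is O(¬archive_checklist ⊃ ¬tag_asset); contrapositively O(tag_asset ⊃ archive_checklist). Since O(tag_asset) holds, K gives O(archive_checklist).
Premise 1 is O(¬validate_evidence ⊃ ¬archive_checklist); contrapositively O(archive_checklist ⊃ validate_evidence). Since O(archive_checklist) holds, K gives O(validate_evidence).
So O(validate_evidence) holds — validate_evidence is obligatory. None of the other listed options is made obligatory by any chain of premises.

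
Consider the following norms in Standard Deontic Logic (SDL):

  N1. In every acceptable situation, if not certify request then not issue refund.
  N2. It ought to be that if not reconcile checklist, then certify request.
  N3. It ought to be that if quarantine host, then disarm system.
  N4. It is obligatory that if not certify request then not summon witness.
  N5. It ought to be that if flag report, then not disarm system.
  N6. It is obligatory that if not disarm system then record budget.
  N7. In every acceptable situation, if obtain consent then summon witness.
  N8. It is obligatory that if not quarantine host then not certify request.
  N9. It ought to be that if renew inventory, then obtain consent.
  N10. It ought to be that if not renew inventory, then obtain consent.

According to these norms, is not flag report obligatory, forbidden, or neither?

Obligatory

By case analysis on ¬renew_inventory: premise 10 gives O(¬renew_inventory → obtain_consent) and premise 9 gives O(renew_inventory → obtain_consent), so O(obtain_consent) either way.
With premise 7, O(obtain_consent → summon_witness), the K-axiom yields O(summon_witness).
Premise 4, O(¬certify_request → ¬summon_witness), contraposes to O(summon_witness → certify_request); with O(summon_witness) we get O(certify_request).
Premise 8 is O(¬quarantine_host → ¬certify_request); contrapositively O(certify_request → quarantine_host). Since O(certify_request) holds, K gives O(quarantine_host).
Premise 3 is O(quarantine_host → disarm_system); since O(quarantine_host), deontic closure gives O(disarm_system).
Premise 5, O(flag_report → ¬disarm_system), contraposes to O(disarm_system → ¬flag_report); with O(disarm_system) we get O(¬flag_report).
Premises 1, 2, 6 do not contribute to this derivation.
Hence ¬flag_report is obligatory.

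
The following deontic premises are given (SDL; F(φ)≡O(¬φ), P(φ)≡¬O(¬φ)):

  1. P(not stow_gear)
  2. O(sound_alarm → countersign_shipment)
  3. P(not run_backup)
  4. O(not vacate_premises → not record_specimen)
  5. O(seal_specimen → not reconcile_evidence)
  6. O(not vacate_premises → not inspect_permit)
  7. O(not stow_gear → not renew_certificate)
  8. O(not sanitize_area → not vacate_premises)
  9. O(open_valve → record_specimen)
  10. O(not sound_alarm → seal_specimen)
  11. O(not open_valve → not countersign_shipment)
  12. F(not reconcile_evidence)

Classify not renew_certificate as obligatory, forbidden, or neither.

Premise 7 is O(not stow_gear → not renew_certificate), but O(not stow_gear) is not derivable from the premises (the permission P(not stow_gear) asserts only not O(stow_gear), not O(not stow_gear)), so it does not yield O(not renew_certificate).
No premise or chain of K-axiom applications forces O(not renew_certificate), and none forces O(renew_certificate). So not renew_certificate is neither obligatory nor forbidden under these norms.

Neither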